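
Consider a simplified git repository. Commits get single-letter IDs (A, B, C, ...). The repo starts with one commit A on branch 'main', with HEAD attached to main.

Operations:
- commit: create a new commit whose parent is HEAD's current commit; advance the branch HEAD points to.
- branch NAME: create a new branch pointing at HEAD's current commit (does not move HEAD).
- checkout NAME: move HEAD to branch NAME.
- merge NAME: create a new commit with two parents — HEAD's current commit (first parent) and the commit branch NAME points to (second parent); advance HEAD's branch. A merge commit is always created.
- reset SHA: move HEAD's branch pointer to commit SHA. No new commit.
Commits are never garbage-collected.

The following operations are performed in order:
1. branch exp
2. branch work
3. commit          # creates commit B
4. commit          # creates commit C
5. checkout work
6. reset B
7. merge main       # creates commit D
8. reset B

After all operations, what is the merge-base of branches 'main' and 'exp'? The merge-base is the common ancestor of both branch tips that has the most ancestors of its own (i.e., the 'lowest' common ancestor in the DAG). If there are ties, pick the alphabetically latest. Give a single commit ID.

Answer: A

Derivation:
After op 1 (branch): HEAD=main@A [exp=A main=A]
After op 2 (branch): HEAD=main@A [exp=A main=A work=A]
After op 3 (commit): HEAD=main@B [exp=A main=B work=A]
After op 4 (commit): HEAD=main@C [exp=A main=C work=A]
After op 5 (checkout): HEAD=work@A [exp=A main=C work=A]
After op 6 (reset): HEAD=work@B [exp=A main=C work=B]
After op 7 (merge): HEAD=work@D [exp=A main=C work=D]
After op 8 (reset): HEAD=work@B [exp=A main=C work=B]
ancestors(main=C): ['A', 'B', 'C']
ancestors(exp=A): ['A']
common: ['A']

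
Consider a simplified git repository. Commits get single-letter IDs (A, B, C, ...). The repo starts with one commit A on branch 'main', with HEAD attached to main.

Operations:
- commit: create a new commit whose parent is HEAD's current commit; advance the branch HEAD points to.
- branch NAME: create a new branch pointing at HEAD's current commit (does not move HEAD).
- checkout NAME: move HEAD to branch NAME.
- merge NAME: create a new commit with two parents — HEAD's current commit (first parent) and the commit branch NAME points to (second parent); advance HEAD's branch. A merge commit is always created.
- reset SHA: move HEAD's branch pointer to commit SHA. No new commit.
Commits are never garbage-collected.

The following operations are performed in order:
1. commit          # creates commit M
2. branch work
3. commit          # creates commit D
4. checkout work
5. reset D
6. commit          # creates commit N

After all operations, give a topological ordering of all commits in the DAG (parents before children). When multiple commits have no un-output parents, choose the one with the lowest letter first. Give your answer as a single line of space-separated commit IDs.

Answer: A M D N

Derivation:
After op 1 (commit): HEAD=main@M [main=M]
After op 2 (branch): HEAD=main@M [main=M work=M]
After op 3 (commit): HEAD=main@D [main=D work=M]
After op 4 (checkout): HEAD=work@M [main=D work=M]
After op 5 (reset): HEAD=work@D [main=D work=D]
After op 6 (commit): HEAD=work@N [main=D work=N]
commit A: parents=[]
commit D: parents=['M']
commit M: parents=['A']
commit N: parents=['D']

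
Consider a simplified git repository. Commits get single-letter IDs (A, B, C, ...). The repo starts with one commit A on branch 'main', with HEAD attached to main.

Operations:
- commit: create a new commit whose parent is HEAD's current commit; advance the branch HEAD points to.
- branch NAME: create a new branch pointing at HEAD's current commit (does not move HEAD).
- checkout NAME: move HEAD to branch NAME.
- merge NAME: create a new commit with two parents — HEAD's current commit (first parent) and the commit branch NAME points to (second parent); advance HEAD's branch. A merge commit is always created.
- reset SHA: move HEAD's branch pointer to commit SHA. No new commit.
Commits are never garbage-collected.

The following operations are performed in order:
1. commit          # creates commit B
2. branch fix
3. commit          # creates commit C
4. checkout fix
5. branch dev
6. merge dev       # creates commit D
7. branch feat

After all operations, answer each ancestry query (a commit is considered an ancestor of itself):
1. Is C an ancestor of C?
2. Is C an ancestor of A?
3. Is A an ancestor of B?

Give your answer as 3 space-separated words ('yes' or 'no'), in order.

Answer: yes no yes

Derivation:
After op 1 (commit): HEAD=main@B [main=B]
After op 2 (branch): HEAD=main@B [fix=B main=B]
After op 3 (commit): HEAD=main@C [fix=B main=C]
After op 4 (checkout): HEAD=fix@B [fix=B main=C]
After op 5 (branch): HEAD=fix@B [dev=B fix=B main=C]
After op 6 (merge): HEAD=fix@D [dev=B fix=D main=C]
After op 7 (branch): HEAD=fix@D [dev=B feat=D fix=D main=C]
ancestors(C) = {A,B,C}; C in? yes
ancestors(A) = {A}; C in? no
ancestors(B) = {A,B}; A in? yes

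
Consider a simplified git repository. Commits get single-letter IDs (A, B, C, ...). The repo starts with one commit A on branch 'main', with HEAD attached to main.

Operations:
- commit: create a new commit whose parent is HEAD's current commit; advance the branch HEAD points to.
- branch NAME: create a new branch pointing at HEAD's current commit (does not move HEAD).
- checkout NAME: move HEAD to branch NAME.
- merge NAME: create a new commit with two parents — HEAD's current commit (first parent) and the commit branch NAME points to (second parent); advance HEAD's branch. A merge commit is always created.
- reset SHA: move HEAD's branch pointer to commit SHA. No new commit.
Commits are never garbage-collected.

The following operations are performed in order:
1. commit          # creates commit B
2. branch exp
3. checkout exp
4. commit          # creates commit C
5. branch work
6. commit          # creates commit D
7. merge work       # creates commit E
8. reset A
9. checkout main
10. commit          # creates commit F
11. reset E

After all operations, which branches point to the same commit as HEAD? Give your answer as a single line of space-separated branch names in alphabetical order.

After op 1 (commit): HEAD=main@B [main=B]
After op 2 (branch): HEAD=main@B [exp=B main=B]
After op 3 (checkout): HEAD=exp@B [exp=B main=B]
After op 4 (commit): HEAD=exp@C [exp=C main=B]
After op 5 (branch): HEAD=exp@C [exp=C main=B work=C]
After op 6 (commit): HEAD=exp@D [exp=D main=B work=C]
After op 7 (merge): HEAD=exp@E [exp=E main=B work=C]
After op 8 (reset): HEAD=exp@A [exp=A main=B work=C]
After op 9 (checkout): HEAD=main@B [exp=A main=B work=C]
After op 10 (commit): HEAD=main@F [exp=A main=F work=C]
After op 11 (reset): HEAD=main@E [exp=A main=E work=C]

Answer: main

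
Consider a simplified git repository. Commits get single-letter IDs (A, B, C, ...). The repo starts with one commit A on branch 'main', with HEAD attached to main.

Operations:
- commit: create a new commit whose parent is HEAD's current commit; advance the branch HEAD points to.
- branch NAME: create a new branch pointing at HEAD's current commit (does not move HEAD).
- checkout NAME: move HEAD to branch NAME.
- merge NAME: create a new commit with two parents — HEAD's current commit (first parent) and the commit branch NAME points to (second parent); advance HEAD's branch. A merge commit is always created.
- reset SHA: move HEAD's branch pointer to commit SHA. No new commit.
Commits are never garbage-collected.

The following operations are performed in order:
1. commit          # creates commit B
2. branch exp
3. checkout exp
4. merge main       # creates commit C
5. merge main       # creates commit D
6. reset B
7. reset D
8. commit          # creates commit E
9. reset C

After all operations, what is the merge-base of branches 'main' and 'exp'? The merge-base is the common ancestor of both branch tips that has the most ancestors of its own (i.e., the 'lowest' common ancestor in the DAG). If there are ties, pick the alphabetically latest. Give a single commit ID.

Answer: B

Derivation:
After op 1 (commit): HEAD=main@B [main=B]
After op 2 (branch): HEAD=main@B [exp=B main=B]
After op 3 (checkout): HEAD=exp@B [exp=B main=B]
After op 4 (merge): HEAD=exp@C [exp=C main=B]
After op 5 (merge): HEAD=exp@D [exp=D main=B]
After op 6 (reset): HEAD=exp@B [exp=B main=B]
After op 7 (reset): HEAD=exp@D [exp=D main=B]
After op 8 (commit): HEAD=exp@E [exp=E main=B]
After op 9 (reset): HEAD=exp@C [exp=C main=B]
ancestors(main=B): ['A', 'B']
ancestors(exp=C): ['A', 'B', 'C']
common: ['A', 'B']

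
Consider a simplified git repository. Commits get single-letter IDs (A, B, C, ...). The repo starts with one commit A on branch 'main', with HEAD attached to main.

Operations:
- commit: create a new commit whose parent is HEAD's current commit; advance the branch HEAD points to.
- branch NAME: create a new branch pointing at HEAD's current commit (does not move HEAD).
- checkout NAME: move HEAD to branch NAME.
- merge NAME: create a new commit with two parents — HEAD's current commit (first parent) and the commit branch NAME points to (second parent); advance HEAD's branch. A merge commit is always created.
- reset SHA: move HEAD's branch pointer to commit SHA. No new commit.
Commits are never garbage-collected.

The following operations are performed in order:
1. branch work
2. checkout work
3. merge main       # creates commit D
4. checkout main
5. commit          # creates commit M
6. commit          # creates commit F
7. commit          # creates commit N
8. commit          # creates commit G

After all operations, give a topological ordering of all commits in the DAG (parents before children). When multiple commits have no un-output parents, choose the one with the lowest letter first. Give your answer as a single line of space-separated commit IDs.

Answer: A D M F N G

Derivation:
After op 1 (branch): HEAD=main@A [main=A work=A]
After op 2 (checkout): HEAD=work@A [main=A work=A]
After op 3 (merge): HEAD=work@D [main=A work=D]
After op 4 (checkout): HEAD=main@A [main=A work=D]
After op 5 (commit): HEAD=main@M [main=M work=D]
After op 6 (commit): HEAD=main@F [main=F work=D]
After op 7 (commit): HEAD=main@N [main=N work=D]
After op 8 (commit): HEAD=main@G [main=G work=D]
commit A: parents=[]
commit D: parents=['A', 'A']
commit F: parents=['M']
commit G: parents=['N']
commit M: parents=['A']
commit N: parents=['F']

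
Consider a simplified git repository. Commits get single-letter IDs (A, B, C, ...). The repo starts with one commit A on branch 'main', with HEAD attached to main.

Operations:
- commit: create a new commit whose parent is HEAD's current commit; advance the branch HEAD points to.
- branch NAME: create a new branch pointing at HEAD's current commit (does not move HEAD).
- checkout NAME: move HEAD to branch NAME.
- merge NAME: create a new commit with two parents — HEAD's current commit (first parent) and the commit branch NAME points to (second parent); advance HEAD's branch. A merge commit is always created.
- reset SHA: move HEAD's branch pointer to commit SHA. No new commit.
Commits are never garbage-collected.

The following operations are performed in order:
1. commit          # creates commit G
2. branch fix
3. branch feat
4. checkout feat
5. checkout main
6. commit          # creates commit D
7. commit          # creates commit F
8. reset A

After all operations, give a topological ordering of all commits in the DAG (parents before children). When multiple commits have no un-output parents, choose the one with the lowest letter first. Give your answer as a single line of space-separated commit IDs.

After op 1 (commit): HEAD=main@G [main=G]
After op 2 (branch): HEAD=main@G [fix=G main=G]
After op 3 (branch): HEAD=main@G [feat=G fix=G main=G]
After op 4 (checkout): HEAD=feat@G [feat=G fix=G main=G]
After op 5 (checkout): HEAD=main@G [feat=G fix=G main=G]
After op 6 (commit): HEAD=main@D [feat=G fix=G main=D]
After op 7 (commit): HEAD=main@F [feat=G fix=G main=F]
After op 8 (reset): HEAD=main@A [feat=G fix=G main=A]
commit A: parents=[]
commit D: parents=['G']
commit F: parents=['D']
commit G: parents=['A']

Answer: A G D F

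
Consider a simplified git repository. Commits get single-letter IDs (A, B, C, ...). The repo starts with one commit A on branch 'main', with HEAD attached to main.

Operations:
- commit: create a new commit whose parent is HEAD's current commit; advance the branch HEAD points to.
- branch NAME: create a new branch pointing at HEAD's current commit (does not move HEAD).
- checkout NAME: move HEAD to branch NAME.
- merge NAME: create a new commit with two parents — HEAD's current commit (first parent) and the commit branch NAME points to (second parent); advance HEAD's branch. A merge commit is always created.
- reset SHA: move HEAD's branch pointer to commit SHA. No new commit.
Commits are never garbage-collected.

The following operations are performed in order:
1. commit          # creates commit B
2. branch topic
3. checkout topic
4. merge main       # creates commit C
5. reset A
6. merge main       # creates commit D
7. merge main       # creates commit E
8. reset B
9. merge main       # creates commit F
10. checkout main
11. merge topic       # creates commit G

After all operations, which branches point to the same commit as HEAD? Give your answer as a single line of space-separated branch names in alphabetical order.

Answer: main

Derivation:
After op 1 (commit): HEAD=main@B [main=B]
After op 2 (branch): HEAD=main@B [main=B topic=B]
After op 3 (checkout): HEAD=topic@B [main=B topic=B]
After op 4 (merge): HEAD=topic@C [main=B topic=C]
After op 5 (reset): HEAD=topic@A [main=B topic=A]
After op 6 (merge): HEAD=topic@D [main=B topic=D]
After op 7 (merge): HEAD=topic@E [main=B topic=E]
After op 8 (reset): HEAD=topic@B [main=B topic=B]
After op 9 (merge): HEAD=topic@F [main=B topic=F]
After op 10 (checkout): HEAD=main@B [main=B topic=F]
After op 11 (merge): HEAD=main@G [main=G topic=F]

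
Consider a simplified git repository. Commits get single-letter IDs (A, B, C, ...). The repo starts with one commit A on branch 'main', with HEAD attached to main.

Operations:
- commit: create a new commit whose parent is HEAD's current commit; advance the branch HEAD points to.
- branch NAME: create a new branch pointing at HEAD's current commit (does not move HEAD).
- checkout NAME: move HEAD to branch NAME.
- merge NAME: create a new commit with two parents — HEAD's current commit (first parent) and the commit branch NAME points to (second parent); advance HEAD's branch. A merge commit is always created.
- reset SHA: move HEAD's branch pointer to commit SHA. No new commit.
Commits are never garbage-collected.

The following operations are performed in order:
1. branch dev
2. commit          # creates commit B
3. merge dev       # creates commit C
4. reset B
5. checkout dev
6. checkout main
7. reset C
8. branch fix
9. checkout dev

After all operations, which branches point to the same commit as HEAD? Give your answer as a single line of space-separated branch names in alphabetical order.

After op 1 (branch): HEAD=main@A [dev=A main=A]
After op 2 (commit): HEAD=main@B [dev=A main=B]
After op 3 (merge): HEAD=main@C [dev=A main=C]
After op 4 (reset): HEAD=main@B [dev=A main=B]
After op 5 (checkout): HEAD=dev@A [dev=A main=B]
After op 6 (checkout): HEAD=main@B [dev=A main=B]
After op 7 (reset): HEAD=main@C [dev=A main=C]
After op 8 (branch): HEAD=main@C [dev=A fix=C main=C]
After op 9 (checkout): HEAD=dev@A [dev=A fix=C main=C]

Answer: dev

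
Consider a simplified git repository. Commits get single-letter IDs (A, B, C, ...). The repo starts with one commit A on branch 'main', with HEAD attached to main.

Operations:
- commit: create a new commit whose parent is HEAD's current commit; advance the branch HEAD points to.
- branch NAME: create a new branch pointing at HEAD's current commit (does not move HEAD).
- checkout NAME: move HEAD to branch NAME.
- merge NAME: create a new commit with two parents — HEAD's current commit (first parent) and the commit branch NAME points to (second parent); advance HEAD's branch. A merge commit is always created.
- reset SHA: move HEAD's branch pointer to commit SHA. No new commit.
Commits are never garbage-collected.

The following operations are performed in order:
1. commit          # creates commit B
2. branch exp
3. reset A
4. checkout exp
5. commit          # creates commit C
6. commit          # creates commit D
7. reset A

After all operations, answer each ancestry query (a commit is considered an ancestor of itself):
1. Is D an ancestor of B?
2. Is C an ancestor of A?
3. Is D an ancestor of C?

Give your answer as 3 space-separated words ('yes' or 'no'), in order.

Answer: no no no

Derivation:
After op 1 (commit): HEAD=main@B [main=B]
After op 2 (branch): HEAD=main@B [exp=B main=B]
After op 3 (reset): HEAD=main@A [exp=B main=A]
After op 4 (checkout): HEAD=exp@B [exp=B main=A]
After op 5 (commit): HEAD=exp@C [exp=C main=A]
After op 6 (commit): HEAD=exp@D [exp=D main=A]
After op 7 (reset): HEAD=exp@A [exp=A main=A]
ancestors(B) = {A,B}; D in? no
ancestors(A) = {A}; C in? no
ancestors(C) = {A,B,C}; D in? no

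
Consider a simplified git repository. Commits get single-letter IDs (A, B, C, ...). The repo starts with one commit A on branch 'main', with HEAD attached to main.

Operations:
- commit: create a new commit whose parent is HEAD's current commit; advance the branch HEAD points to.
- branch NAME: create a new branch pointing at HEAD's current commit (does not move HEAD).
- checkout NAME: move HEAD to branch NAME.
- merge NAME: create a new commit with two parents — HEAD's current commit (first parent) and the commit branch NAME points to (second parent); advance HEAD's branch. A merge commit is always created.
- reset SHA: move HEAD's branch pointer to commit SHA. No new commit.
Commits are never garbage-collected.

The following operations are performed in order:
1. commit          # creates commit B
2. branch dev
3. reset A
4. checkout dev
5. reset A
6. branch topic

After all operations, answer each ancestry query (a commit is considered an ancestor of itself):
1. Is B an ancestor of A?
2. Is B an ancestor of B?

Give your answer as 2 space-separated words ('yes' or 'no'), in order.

After op 1 (commit): HEAD=main@B [main=B]
After op 2 (branch): HEAD=main@B [dev=B main=B]
After op 3 (reset): HEAD=main@A [dev=B main=A]
After op 4 (checkout): HEAD=dev@B [dev=B main=A]
After op 5 (reset): HEAD=dev@A [dev=A main=A]
After op 6 (branch): HEAD=dev@A [dev=A main=A topic=A]
ancestors(A) = {A}; B in? no
ancestors(B) = {A,B}; B in? yes

Answer: no yes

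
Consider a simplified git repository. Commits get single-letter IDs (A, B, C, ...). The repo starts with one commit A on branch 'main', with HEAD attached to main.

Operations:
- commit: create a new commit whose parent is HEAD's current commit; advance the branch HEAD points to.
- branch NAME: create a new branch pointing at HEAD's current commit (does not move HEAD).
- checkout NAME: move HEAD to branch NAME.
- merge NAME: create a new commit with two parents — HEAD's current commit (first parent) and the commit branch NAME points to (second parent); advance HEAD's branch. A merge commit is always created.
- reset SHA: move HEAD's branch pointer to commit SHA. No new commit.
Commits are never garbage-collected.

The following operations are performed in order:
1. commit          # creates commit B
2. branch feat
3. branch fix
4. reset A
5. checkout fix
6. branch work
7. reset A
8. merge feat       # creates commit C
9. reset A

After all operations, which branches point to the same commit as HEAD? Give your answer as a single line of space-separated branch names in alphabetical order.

After op 1 (commit): HEAD=main@B [main=B]
After op 2 (branch): HEAD=main@B [feat=B main=B]
After op 3 (branch): HEAD=main@B [feat=B fix=B main=B]
After op 4 (reset): HEAD=main@A [feat=B fix=B main=A]
After op 5 (checkout): HEAD=fix@B [feat=B fix=B main=A]
After op 6 (branch): HEAD=fix@B [feat=B fix=B main=A work=B]
After op 7 (reset): HEAD=fix@A [feat=B fix=A main=A work=B]
After op 8 (merge): HEAD=fix@C [feat=B fix=C main=A work=B]
After op 9 (reset): HEAD=fix@A [feat=B fix=A main=A work=B]

Answer: fix main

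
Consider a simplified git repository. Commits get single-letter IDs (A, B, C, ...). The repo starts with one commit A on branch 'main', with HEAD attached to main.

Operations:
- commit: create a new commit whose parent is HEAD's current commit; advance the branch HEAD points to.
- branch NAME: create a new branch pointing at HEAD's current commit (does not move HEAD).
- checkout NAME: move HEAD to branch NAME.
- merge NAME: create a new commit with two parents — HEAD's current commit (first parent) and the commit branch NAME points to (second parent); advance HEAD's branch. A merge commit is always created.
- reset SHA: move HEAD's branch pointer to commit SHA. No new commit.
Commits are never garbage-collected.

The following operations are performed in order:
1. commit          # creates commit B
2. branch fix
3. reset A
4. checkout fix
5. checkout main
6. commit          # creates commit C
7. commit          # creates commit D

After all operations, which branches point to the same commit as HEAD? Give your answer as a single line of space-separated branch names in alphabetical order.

After op 1 (commit): HEAD=main@B [main=B]
After op 2 (branch): HEAD=main@B [fix=B main=B]
After op 3 (reset): HEAD=main@A [fix=B main=A]
After op 4 (checkout): HEAD=fix@B [fix=B main=A]
After op 5 (checkout): HEAD=main@A [fix=B main=A]
After op 6 (commit): HEAD=main@C [fix=B main=C]
After op 7 (commit): HEAD=main@D [fix=B main=D]

Answer: main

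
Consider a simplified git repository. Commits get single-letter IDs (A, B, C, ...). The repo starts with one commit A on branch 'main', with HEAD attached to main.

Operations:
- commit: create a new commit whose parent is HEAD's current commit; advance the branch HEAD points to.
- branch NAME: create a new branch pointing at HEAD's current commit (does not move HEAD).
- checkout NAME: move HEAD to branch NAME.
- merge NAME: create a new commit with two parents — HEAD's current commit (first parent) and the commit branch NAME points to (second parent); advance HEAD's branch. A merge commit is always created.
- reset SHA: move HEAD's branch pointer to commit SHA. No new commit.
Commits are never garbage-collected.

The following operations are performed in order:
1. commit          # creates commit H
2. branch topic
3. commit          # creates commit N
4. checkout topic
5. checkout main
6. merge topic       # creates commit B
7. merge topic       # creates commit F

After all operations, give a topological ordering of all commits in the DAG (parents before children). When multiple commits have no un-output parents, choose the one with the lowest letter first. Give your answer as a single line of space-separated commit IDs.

Answer: A H N B F

Derivation:
After op 1 (commit): HEAD=main@H [main=H]
After op 2 (branch): HEAD=main@H [main=H topic=H]
After op 3 (commit): HEAD=main@N [main=N topic=H]
After op 4 (checkout): HEAD=topic@H [main=N topic=H]
After op 5 (checkout): HEAD=main@N [main=N topic=H]
After op 6 (merge): HEAD=main@B [main=B topic=H]
After op 7 (merge): HEAD=main@F [main=F topic=H]
commit A: parents=[]
commit B: parents=['N', 'H']
commit F: parents=['B', 'H']
commit H: parents=['A']
commit N: parents=['H']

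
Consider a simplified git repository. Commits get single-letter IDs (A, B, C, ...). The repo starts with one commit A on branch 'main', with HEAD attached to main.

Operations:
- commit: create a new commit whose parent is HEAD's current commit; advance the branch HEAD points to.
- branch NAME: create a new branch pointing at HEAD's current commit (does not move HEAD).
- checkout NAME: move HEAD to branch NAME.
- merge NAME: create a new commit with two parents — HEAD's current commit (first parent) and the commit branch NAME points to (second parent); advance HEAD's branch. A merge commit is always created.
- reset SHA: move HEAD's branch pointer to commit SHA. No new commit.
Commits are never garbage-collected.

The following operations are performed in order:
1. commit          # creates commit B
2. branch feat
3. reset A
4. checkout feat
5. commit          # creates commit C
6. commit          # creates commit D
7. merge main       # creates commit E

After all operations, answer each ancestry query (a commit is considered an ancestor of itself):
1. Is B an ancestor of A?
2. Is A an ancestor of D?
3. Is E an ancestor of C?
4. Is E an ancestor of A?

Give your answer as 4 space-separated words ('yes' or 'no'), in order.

After op 1 (commit): HEAD=main@B [main=B]
After op 2 (branch): HEAD=main@B [feat=B main=B]
After op 3 (reset): HEAD=main@A [feat=B main=A]
After op 4 (checkout): HEAD=feat@B [feat=B main=A]
After op 5 (commit): HEAD=feat@C [feat=C main=A]
After op 6 (commit): HEAD=feat@D [feat=D main=A]
After op 7 (merge): HEAD=feat@E [feat=E main=A]
ancestors(A) = {A}; B in? no
ancestors(D) = {A,B,C,D}; A in? yes
ancestors(C) = {A,B,C}; E in? no
ancestors(A) = {A}; E in? no

Answer: no yes no no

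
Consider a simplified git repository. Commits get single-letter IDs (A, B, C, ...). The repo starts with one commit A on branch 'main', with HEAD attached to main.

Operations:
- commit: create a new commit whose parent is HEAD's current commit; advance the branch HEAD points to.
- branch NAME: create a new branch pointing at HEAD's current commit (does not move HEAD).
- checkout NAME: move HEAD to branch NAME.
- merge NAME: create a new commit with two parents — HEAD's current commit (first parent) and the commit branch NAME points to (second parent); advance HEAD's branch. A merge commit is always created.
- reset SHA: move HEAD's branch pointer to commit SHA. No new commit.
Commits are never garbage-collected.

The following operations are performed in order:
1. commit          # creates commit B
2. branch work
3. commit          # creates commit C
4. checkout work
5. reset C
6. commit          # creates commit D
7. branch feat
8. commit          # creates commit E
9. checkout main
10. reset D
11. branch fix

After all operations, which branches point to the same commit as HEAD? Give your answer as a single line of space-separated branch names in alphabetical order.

Answer: feat fix main

Derivation:
After op 1 (commit): HEAD=main@B [main=B]
After op 2 (branch): HEAD=main@B [main=B work=B]
After op 3 (commit): HEAD=main@C [main=C work=B]
After op 4 (checkout): HEAD=work@B [main=C work=B]
After op 5 (reset): HEAD=work@C [main=C work=C]
After op 6 (commit): HEAD=work@D [main=C work=D]
After op 7 (branch): HEAD=work@D [feat=D main=C work=D]
After op 8 (commit): HEAD=work@E [feat=D main=C work=E]
After op 9 (checkout): HEAD=main@C [feat=D main=C work=E]
After op 10 (reset): HEAD=main@D [feat=D main=D work=E]
After op 11 (branch): HEAD=main@D [feat=D fix=D main=D work=E]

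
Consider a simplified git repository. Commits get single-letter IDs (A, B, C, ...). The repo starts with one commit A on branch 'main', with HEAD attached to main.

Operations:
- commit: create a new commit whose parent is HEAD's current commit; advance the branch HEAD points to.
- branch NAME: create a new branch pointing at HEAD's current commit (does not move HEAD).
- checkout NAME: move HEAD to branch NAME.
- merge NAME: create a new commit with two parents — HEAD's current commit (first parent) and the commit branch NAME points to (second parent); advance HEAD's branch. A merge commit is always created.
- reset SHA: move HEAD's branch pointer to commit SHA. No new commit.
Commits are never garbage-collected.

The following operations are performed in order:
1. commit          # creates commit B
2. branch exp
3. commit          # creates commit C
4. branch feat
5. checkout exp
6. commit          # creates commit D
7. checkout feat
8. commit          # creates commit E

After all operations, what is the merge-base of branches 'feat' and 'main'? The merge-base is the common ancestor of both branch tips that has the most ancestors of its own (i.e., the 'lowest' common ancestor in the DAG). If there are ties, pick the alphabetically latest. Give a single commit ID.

Answer: C

Derivation:
After op 1 (commit): HEAD=main@B [main=B]
After op 2 (branch): HEAD=main@B [exp=B main=B]
After op 3 (commit): HEAD=main@C [exp=B main=C]
After op 4 (branch): HEAD=main@C [exp=B feat=C main=C]
After op 5 (checkout): HEAD=exp@B [exp=B feat=C main=C]
After op 6 (commit): HEAD=exp@D [exp=D feat=C main=C]
After op 7 (checkout): HEAD=feat@C [exp=D feat=C main=C]
After op 8 (commit): HEAD=feat@E [exp=D feat=E main=C]
ancestors(feat=E): ['A', 'B', 'C', 'E']
ancestors(main=C): ['A', 'B', 'C']
common: ['A', 'B', 'C']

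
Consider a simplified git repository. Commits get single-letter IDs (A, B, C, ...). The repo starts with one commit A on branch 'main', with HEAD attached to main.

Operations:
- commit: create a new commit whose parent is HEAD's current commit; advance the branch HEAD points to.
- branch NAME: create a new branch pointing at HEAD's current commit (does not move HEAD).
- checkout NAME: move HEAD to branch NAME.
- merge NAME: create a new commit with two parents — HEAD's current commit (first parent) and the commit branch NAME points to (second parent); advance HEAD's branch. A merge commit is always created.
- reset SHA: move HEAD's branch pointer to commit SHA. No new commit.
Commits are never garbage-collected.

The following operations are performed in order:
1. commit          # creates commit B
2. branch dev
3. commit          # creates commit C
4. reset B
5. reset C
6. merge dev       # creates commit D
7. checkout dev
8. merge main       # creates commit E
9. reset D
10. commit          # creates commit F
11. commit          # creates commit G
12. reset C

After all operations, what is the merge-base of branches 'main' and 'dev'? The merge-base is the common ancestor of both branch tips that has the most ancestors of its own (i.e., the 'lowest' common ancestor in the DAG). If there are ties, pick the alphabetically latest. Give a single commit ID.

Answer: C

Derivation:
After op 1 (commit): HEAD=main@B [main=B]
After op 2 (branch): HEAD=main@B [dev=B main=B]
After op 3 (commit): HEAD=main@C [dev=B main=C]
After op 4 (reset): HEAD=main@B [dev=B main=B]
After op 5 (reset): HEAD=main@C [dev=B main=C]
After op 6 (merge): HEAD=main@D [dev=B main=D]
After op 7 (checkout): HEAD=dev@B [dev=B main=D]
After op 8 (merge): HEAD=dev@E [dev=E main=D]
After op 9 (reset): HEAD=dev@D [dev=D main=D]
After op 10 (commit): HEAD=dev@F [dev=F main=D]
After op 11 (commit): HEAD=dev@G [dev=G main=D]
After op 12 (reset): HEAD=dev@C [dev=C main=D]
ancestors(main=D): ['A', 'B', 'C', 'D']
ancestors(dev=C): ['A', 'B', 'C']
common: ['A', 'B', 'C']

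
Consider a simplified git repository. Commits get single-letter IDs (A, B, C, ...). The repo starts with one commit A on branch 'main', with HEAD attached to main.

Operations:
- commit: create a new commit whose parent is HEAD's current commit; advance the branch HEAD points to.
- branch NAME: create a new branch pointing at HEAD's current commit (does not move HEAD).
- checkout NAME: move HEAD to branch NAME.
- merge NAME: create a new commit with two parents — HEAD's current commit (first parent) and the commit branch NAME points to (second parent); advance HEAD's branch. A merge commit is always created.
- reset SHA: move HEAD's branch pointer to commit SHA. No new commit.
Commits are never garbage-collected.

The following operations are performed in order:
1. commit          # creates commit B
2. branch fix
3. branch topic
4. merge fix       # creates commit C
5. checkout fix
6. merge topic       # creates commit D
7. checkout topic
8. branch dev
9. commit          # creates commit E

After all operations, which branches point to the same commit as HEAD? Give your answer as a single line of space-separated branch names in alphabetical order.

Answer: topic

Derivation:
After op 1 (commit): HEAD=main@B [main=B]
After op 2 (branch): HEAD=main@B [fix=B main=B]
After op 3 (branch): HEAD=main@B [fix=B main=B topic=B]
After op 4 (merge): HEAD=main@C [fix=B main=C topic=B]
After op 5 (checkout): HEAD=fix@B [fix=B main=C topic=B]
After op 6 (merge): HEAD=fix@D [fix=D main=C topic=B]
After op 7 (checkout): HEAD=topic@B [fix=D main=C topic=B]
After op 8 (branch): HEAD=topic@B [dev=B fix=D main=C topic=B]
After op 9 (commit): HEAD=topic@E [dev=B fix=D main=C topic=E]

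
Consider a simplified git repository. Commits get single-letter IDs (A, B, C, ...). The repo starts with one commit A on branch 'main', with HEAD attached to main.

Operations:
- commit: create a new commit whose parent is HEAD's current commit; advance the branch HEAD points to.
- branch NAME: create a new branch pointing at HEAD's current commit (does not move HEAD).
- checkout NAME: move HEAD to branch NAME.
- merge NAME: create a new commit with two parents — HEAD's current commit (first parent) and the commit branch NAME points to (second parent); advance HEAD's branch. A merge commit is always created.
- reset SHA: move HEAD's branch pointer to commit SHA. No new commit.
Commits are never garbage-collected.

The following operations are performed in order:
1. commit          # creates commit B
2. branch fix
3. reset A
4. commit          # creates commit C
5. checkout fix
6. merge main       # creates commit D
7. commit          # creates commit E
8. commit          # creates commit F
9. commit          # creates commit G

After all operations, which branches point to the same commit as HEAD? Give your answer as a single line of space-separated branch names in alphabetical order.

Answer: fix

Derivation:
After op 1 (commit): HEAD=main@B [main=B]
After op 2 (branch): HEAD=main@B [fix=B main=B]
After op 3 (reset): HEAD=main@A [fix=B main=A]
After op 4 (commit): HEAD=main@C [fix=B main=C]
After op 5 (checkout): HEAD=fix@B [fix=B main=C]
After op 6 (merge): HEAD=fix@D [fix=D main=C]
After op 7 (commit): HEAD=fix@E [fix=E main=C]
After op 8 (commit): HEAD=fix@F [fix=F main=C]
After op 9 (commit): HEAD=fix@G [fix=G main=C]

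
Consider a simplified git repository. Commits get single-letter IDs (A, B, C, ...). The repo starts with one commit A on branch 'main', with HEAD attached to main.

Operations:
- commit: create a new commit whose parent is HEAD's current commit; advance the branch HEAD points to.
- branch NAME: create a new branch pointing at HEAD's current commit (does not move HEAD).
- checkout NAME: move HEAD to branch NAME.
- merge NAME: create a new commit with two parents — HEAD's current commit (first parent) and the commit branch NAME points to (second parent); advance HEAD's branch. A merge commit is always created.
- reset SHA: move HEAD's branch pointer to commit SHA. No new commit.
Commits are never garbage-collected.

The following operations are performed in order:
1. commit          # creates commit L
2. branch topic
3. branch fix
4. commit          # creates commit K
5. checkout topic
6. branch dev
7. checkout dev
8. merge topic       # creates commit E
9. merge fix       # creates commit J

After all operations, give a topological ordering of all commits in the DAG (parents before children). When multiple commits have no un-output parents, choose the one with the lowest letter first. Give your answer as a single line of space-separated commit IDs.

After op 1 (commit): HEAD=main@L [main=L]
After op 2 (branch): HEAD=main@L [main=L topic=L]
After op 3 (branch): HEAD=main@L [fix=L main=L topic=L]
After op 4 (commit): HEAD=main@K [fix=L main=K topic=L]
After op 5 (checkout): HEAD=topic@L [fix=L main=K topic=L]
After op 6 (branch): HEAD=topic@L [dev=L fix=L main=K topic=L]
After op 7 (checkout): HEAD=dev@L [dev=L fix=L main=K topic=L]
After op 8 (merge): HEAD=dev@E [dev=E fix=L main=K topic=L]
After op 9 (merge): HEAD=dev@J [dev=J fix=L main=K topic=L]
commit A: parents=[]
commit E: parents=['L', 'L']
commit J: parents=['E', 'L']
commit K: parents=['L']
commit L: parents=['A']

Answer: A L E J K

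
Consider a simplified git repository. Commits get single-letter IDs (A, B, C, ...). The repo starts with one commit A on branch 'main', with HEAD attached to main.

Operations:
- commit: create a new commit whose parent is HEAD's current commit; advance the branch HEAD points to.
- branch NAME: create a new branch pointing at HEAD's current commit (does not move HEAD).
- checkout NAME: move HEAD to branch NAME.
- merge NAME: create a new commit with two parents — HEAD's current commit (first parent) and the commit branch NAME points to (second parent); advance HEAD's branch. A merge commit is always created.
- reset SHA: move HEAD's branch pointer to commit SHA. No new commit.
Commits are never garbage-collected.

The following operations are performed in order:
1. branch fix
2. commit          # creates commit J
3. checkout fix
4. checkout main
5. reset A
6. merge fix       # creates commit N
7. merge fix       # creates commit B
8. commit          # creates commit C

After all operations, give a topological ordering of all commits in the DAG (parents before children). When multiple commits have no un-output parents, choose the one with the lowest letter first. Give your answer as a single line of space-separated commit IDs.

Answer: A J N B C

Derivation:
After op 1 (branch): HEAD=main@A [fix=A main=A]
After op 2 (commit): HEAD=main@J [fix=A main=J]
After op 3 (checkout): HEAD=fix@A [fix=A main=J]
After op 4 (checkout): HEAD=main@J [fix=A main=J]
After op 5 (reset): HEAD=main@A [fix=A main=A]
After op 6 (merge): HEAD=main@N [fix=A main=N]
After op 7 (merge): HEAD=main@B [fix=A main=B]
After op 8 (commit): HEAD=main@C [fix=A main=C]
commit A: parents=[]
commit B: parents=['N', 'A']
commit C: parents=['B']
commit J: parents=['A']
commit N: parents=['A', 'A']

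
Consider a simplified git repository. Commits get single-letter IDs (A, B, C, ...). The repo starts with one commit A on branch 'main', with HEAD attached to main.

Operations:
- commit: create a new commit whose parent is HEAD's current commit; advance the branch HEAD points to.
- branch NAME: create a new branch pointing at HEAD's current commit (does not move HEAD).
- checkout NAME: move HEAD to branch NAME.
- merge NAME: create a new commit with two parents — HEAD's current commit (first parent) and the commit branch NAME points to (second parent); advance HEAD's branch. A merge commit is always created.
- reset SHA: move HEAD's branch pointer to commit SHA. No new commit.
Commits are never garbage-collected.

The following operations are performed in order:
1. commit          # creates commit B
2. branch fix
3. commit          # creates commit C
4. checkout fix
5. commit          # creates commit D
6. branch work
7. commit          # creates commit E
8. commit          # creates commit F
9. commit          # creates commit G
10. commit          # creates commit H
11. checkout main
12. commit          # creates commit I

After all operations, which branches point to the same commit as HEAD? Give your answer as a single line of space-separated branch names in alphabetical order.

Answer: main

Derivation:
After op 1 (commit): HEAD=main@B [main=B]
After op 2 (branch): HEAD=main@B [fix=B main=B]
After op 3 (commit): HEAD=main@C [fix=B main=C]
After op 4 (checkout): HEAD=fix@B [fix=B main=C]
After op 5 (commit): HEAD=fix@D [fix=D main=C]
After op 6 (branch): HEAD=fix@D [fix=D main=C work=D]
After op 7 (commit): HEAD=fix@E [fix=E main=C work=D]
After op 8 (commit): HEAD=fix@F [fix=F main=C work=D]
After op 9 (commit): HEAD=fix@G [fix=G main=C work=D]
After op 10 (commit): HEAD=fix@H [fix=H main=C work=D]
After op 11 (checkout): HEAD=main@C [fix=H main=C work=D]
After op 12 (commit): HEAD=main@I [fix=H main=I work=D]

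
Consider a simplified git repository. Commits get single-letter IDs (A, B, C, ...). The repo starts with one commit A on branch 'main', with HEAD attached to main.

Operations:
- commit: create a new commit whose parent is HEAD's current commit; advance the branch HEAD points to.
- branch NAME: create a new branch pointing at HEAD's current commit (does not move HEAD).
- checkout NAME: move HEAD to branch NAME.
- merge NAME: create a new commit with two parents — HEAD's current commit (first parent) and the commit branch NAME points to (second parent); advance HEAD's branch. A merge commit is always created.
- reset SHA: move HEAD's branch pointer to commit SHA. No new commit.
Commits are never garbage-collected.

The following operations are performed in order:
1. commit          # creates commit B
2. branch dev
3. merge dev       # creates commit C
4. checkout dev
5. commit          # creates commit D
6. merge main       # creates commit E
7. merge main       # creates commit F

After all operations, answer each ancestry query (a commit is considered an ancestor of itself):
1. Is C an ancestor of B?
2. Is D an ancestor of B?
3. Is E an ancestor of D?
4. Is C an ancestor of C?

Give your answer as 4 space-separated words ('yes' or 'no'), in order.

Answer: no no no yes

Derivation:
After op 1 (commit): HEAD=main@B [main=B]
After op 2 (branch): HEAD=main@B [dev=B main=B]
After op 3 (merge): HEAD=main@C [dev=B main=C]
After op 4 (checkout): HEAD=dev@B [dev=B main=C]
After op 5 (commit): HEAD=dev@D [dev=D main=C]
After op 6 (merge): HEAD=dev@E [dev=E main=C]
After op 7 (merge): HEAD=dev@F [dev=F main=C]
ancestors(B) = {A,B}; C in? no
ancestors(B) = {A,B}; D in? no
ancestors(D) = {A,B,D}; E in? no
ancestors(C) = {A,B,C}; C in? yes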